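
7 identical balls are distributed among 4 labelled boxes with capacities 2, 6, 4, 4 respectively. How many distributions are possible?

Without the upper bounds there are C(10,3) = 120 ways to split 7 among 4 boxes.
Subtract solutions that violate a single cap (substitute x_i' = x_i − (cap_i+1)): x_1 ≥ 3 gives C(7,3) = 35; x_2 ≥ 7 gives C(3,3) = 1; x_3 ≥ 5 gives C(5,3) = 10; x_4 ≥ 5 gives C(5,3) = 10. Together 56.
No two caps can be exceeded simultaneously, so the pair terms are all 0.
By inclusion–exclusion the count is 120 − 56 + 0 = 64.

64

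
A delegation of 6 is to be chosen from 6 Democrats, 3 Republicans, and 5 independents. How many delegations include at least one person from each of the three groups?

With no constraint there are C(14,6) = 3003 possible selections.
Selections missing a whole group: no Democrats → C(8,6) = 28; no Republicans → C(11,6) = 462; no independents → C(9,6) = 84.
Add back selections omitting two groups (i.e. drawn from a single group): C(6,6) + C(3,6) + C(5,6) = 1.
By inclusion–exclusion: 3003 − 574 + 1 = 2430.

2430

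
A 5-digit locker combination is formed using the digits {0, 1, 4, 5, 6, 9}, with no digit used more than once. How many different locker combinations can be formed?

This is a permutation of 5 out of 6: P(6,5) = 6!/1!.
6 × 5 × 4 × 3 × 2 = 720.

720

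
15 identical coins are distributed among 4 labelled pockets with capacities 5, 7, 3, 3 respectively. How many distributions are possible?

Without the upper bounds there are C(18,3) = 816 ways to split 15 among 4 pockets.
Subtract solutions that violate a single cap (substitute x_i' = x_i − (cap_i+1)): x_1 ≥ 6 gives C(12,3) = 220; x_2 ≥ 8 gives C(10,3) = 120; x_3 ≥ 4 gives C(14,3) = 364; x_4 ≥ 4 gives C(14,3) = 364. Together 1068.
Add back pairs where two caps are both exceeded: 4 + 56 + 56 + 20 + 20 + 120 = 276.
Subtract triples: 0 + 0 + 4 + 0 = 4.
By inclusion–exclusion the count is 816 − 1068 + 276 − 4 = 20.

20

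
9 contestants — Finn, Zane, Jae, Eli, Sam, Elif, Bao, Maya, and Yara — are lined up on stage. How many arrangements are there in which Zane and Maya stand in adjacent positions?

80640

Glue Zane and Maya into one block (2 internal orders), leaving 8 units to arrange in a row.
That gives 2 × 8! = 2 × 40320 = 80640.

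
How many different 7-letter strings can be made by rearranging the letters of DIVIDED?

Letter multiplicities in DIVIDED: D×3, E×1, I×2, V×1.
Dividing 7! = 5040 by 3!·2! = 12 for the repeated letters gives 420.

420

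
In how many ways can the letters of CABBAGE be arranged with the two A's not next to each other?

900

There are 7!/(2!·2!) = 1260 arrangements of CABBAGE in total.
If the two A's are adjacent, glue them into one block, leaving 6 items to arrange: (6)!/(2!) = 360 ways.
Hence 1260 − 360 = 900.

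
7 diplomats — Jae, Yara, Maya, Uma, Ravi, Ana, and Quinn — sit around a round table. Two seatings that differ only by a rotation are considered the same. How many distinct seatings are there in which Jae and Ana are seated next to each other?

Treat {Jae, Ana} as one unit (2 internal orders) and seat the resulting 6 units around the table: (5)! circular arrangements.
So 2 × (5)! = 2 × 120 = 240.

240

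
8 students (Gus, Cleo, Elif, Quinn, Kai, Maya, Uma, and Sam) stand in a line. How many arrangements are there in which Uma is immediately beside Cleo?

Place the 6 others and the Uma-Cleo pair as 7 objects in a line; the pair has 2 internal arrangements.
That gives 2 × 7! = 2 × 5040 = 10080.

10080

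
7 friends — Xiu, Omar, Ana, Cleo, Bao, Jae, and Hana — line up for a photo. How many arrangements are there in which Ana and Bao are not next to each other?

3600

There are 7! = 5040 arrangements in all. If Ana and Bao are adjacent, merging them into one block gives 2·(6)! = 1440 arrangements.
So 5040 − 1440 = 3600 arrangements keep them apart.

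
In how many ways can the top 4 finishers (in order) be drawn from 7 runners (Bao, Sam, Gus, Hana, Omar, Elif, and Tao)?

840

This is an ordered selection of 4 from 7: P(7,4).
That gives 7 × 6 × 5 × 4 = 840.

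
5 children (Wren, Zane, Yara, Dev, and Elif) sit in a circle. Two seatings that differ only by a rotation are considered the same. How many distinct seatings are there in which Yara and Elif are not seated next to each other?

12

Without the restriction there are (4)! = 24 seatings.
Those with Yara next to Elif: fuse the pair into one unit and seat 4 units around a circle — 2·(3)! = 12.
Subtracting, 24 − 12 = 12.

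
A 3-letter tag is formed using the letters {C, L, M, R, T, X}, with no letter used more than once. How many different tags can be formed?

Choose and order 3 of the 6 symbols: the first letter has 6 options, the next 5, then 4.
6 × 5 × 4 = 120.

120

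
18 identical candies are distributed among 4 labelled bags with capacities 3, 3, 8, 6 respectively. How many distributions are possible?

Without the upper bounds there are C(21,3) = 1330 ways to split 18 among 4 bags.
Subtract solutions that violate a single cap (substitute x_i' = x_i − (cap_i+1)): x_1 ≥ 4 gives C(17,3) = 680; x_2 ≥ 4 gives C(17,3) = 680; x_3 ≥ 9 gives C(12,3) = 220; x_4 ≥ 7 gives C(14,3) = 364. Together 1944.
Add back pairs where two caps are both exceeded: 286 + 56 + 120 + 56 + 120 + 10 = 648.
Subtract triples: 4 + 20 + 0 + 0 = 24.
By inclusion–exclusion the count is 1330 − 1944 + 648 − 24 = 10.

10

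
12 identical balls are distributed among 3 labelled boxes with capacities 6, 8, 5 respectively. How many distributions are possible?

32

Ignoring the caps, the number of non-negative solutions to x_1+…+x_3 = 12 is C(14,2) = 91.
Subtract solutions that violate a single cap (substitute x_i' = x_i − (cap_i+1)): x_1 ≥ 7 gives C(7,2) = 21; x_2 ≥ 9 gives C(5,2) = 10; x_3 ≥ 6 gives C(8,2) = 28. Together 59.
No two caps can be exceeded simultaneously, so the pair terms are all 0.
By inclusion–exclusion the count is 91 − 59 + 0 = 32.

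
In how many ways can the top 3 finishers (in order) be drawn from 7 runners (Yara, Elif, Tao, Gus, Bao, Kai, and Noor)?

There are 7 choices for 1st place, 6 for 2nd, and 5 for 3rd.
That gives 7 × 6 × 5 = 210.

210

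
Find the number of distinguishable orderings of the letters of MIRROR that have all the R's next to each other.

24

Treat the 3 copies of R as a single block. The multiset to arrange is then {RRR, I, M, O}, 4 items in all.
All 4 items are distinct, so there are (4)! = 24 arrangements.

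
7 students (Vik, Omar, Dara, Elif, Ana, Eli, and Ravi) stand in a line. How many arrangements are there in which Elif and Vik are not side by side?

There are 7! = 5040 arrangements in all. If Elif and Vik are adjacent, merging them into one block gives 2·(6)! = 1440 arrangements.
Complementary counting: 5040 − 1440 = 3600.

3600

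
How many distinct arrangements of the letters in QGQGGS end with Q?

20

Fix Q in the last position and arrange the remaining 5 letters.
Those 5 letters have G appearing 3 times, giving (5)!/(3!) = 20.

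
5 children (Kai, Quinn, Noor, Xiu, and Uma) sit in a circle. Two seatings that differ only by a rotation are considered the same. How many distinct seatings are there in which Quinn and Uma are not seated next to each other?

12

All circular seatings of 5 people number (4)! = 24.
Those with Quinn next to Uma: fuse the pair into one unit and seat 4 units around a circle — 2·(3)! = 12.
Subtracting, 24 − 12 = 12.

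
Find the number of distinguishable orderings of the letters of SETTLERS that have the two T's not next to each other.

There are 8!/(2!·2!·2!) = 5040 arrangements of SETTLERS in total.
If the two T's are adjacent, glue them into one block, leaving 7 items to arrange: (7)!/(2!·2!) = 1260 ways.
Hence 5040 − 1260 = 3780.

3780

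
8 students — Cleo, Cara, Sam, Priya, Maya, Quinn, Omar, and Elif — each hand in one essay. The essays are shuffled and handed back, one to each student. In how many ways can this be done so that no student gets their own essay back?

Count assignments avoiding every fixed point. For any j of the 8 students fixed to their own essay, the other 8−j can be arranged in (8−j)! ways.
By inclusion–exclusion this is Σ_{j=0}^{8} (−1)^j C(8,j)·(8−j)!.
Computing: 40320 − 40320 + 20160 − 6720 + 1680 − 336 + 56 − 8 + 1 = 14833.

14833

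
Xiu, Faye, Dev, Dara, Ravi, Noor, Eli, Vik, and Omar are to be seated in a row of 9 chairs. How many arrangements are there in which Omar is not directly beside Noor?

282240

There are 9! = 362880 arrangements in all. If Omar and Noor are adjacent, merging them into one block gives 2·(8)! = 80640 arrangements.
Complementary counting: 362880 − 80640 = 282240.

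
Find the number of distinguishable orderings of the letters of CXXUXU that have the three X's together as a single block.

Treat the 3 copies of X as a single block. The multiset to arrange is then {XXX, C, U, U}, 4 items in all.
That gives (4)!/(2!) = 12 arrangements.

12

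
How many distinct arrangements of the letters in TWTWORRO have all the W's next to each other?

630

Treat the 2 copies of W as a single block. The multiset to arrange is then {WW, O, O, R, R, T, T}, 7 items in all.
That gives (7)!/(2!·2!·2!) = 630 arrangements.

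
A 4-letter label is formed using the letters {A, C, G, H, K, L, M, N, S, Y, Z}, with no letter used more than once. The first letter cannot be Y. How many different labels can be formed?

7200

The first letter has 11−1 = 10 choices (anything except Y).
The remaining 3 letters are filled from the other 10 symbols without repetition: 10 × 9 × 8 = 720.
Total: 10 × 720 = 7200.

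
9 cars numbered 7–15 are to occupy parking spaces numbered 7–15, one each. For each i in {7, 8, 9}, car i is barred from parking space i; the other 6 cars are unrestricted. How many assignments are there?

256320

Let Aᵢ (for i ∈ {7, 8, 9}) be the placements that put car i in its forbidden parking space. Any j of these fix j positions, leaving (9−j)! ways to fill the rest, and there are C(3,j) ways to pick which j.
By inclusion–exclusion, the number of valid placements is Σ_{j=0}^{3} (−1)^j C(3,j)·(9−j)!.
Computing: 362880 − 120960 + 15120 − 720 = 256320.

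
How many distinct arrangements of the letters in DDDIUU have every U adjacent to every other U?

Treat the 2 copies of U as a single block. The multiset to arrange is then {UU, D, D, D, I}, 5 items in all.
That gives (5)!/(3!) = 20 arrangements.

20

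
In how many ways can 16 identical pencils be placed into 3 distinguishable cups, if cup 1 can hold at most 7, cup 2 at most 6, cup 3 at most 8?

Ignoring the caps, the number of non-negative solutions to x_1+…+x_3 = 16 is C(18,2) = 153.
Subtract solutions that violate a single cap (substitute x_i' = x_i − (cap_i+1)): x_1 ≥ 8 gives C(10,2) = 45; x_2 ≥ 7 gives C(11,2) = 55; x_3 ≥ 9 gives C(9,2) = 36. Together 136.
Add back pairs where two caps are both exceeded: 3 + 0 + 1 = 4.
By inclusion–exclusion the count is 153 − 136 + 4 = 21.

21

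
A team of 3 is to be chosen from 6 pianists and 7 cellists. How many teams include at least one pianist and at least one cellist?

Unrestricted: C(13,3) = 286 ways to pick any 3 of the 13.
Subtract selections that omit an entire group: no pianists → C(7,3) = 35; no cellists → C(6,3) = 20.
Both groups omitted at once is impossible, so 286 − 55 = 231.

231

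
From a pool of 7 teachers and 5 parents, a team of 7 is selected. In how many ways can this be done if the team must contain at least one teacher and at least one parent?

Total 7-person selections from all 12: C(12,7) = 792.
Subtract selections that omit an entire group: no teachers → C(5,7) = 0; no parents → C(7,7) = 1.
Both groups omitted at once is impossible, so 792 − 1 = 791.

791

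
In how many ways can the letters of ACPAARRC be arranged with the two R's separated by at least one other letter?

Total arrangements of ACPAARRC: 8!/(3!·2!·2!) = 1680.
Arrangements with the R's together: treat RR as one letter, giving (7)!/(3!·2!) = 420.
Hence 1680 − 420 = 1260.

1260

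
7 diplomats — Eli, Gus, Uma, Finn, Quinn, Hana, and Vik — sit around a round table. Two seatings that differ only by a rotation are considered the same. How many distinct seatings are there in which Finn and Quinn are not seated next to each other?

All circular seatings of 7 people number (6)! = 720.
Seatings with Finn beside Quinn: treat them as a block with 2 internal orders, giving 2 × (5)! = 240.
Subtracting, 720 − 240 = 480.

480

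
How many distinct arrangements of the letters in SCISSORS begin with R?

210

Fix R in the first position and arrange the remaining 7 letters.
Those 7 letters have S appearing 4 times, giving (7)!/(4!) = 210.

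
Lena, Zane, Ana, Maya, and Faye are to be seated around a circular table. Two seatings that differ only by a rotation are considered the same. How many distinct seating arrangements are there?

24

Fix one person's seat to break rotational symmetry; the remaining 4 people can be arranged in (4)! = 24 ways.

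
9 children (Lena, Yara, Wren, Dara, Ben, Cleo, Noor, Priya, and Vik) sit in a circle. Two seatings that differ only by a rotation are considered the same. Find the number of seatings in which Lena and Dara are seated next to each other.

Treat {Lena, Dara} as one unit (2 internal orders) and seat the resulting 8 units around the table: (7)! circular arrangements.
So 2 × (7)! = 2 × 5040 = 10080.

10080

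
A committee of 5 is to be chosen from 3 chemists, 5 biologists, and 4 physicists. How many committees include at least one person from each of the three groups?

590

Unrestricted: C(12,5) = 792 ways to pick any 5 of the 12.
Subtract selections that omit an entire group: no chemists → C(9,5) = 126; no biologists → C(7,5) = 21; no physicists → C(8,5) = 56.
Add back selections omitting two groups (i.e. drawn from a single group): C(3,5) + C(5,5) + C(4,5) = 1.
By inclusion–exclusion: 792 − 203 + 1 = 590.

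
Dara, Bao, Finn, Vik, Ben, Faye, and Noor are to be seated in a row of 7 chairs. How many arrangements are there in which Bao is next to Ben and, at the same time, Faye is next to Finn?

480

Treat {Bao,Ben} as one block (2 orders) and {Faye,Finn} as another (2 orders).
That leaves 5 units to arrange: 2 × 2 × 5! = 4 × 120 = 480.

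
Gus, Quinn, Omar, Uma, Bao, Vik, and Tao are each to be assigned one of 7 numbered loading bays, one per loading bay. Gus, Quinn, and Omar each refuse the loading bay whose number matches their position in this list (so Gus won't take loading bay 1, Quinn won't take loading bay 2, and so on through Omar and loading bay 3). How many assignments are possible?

Let Aᵢ (for i ∈ {1, 2, 3}) be the placements that put person i in their forbidden loading bay. Any j of these fix j positions, leaving (7−j)! ways to fill the rest, and there are C(3,j) ways to pick which j.
By inclusion–exclusion, the number of valid placements is Σ_{j=0}^{3} (−1)^j C(3,j)·(7−j)!.
Computing: 5040 − 2160 + 360 − 24 = 3216.

3216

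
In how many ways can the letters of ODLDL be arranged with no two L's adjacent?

There are 5!/(2!·2!) = 30 arrangements of ODLDL in total.
If the two L's are adjacent, glue them into one block, leaving 4 items to arrange: (4)!/(2!) = 12 ways.
Subtracting, 30 − 12 = 18 arrangements keep the L's apart.

18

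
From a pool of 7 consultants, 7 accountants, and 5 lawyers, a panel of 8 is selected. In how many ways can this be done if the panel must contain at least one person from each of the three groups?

With no constraint there are C(19,8) = 75582 possible selections.
Selections missing a whole group: no consultants → C(12,8) = 495; no accountants → C(12,8) = 495; no lawyers → C(14,8) = 3003.
Add back selections omitting two groups (i.e. drawn from a single group): C(7,8) + C(7,8) + C(5,8) = 0.
By inclusion–exclusion: 75582 − 3993 + 0 = 71589.

71589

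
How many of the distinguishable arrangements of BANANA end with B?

10

With the last slot taken by B, it remains to arrange the other 5 letters (ANANA).
Those 5 letters have A appearing 3 times and N appearing twice, giving (5)!/(3!·2!) = 10.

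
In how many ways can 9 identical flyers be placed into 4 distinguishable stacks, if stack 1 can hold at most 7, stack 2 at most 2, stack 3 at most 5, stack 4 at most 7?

Ignoring the caps, the number of non-negative solutions to x_1+…+x_4 = 9 is C(12,3) = 220.
Subtract solutions that violate a single cap (substitute x_i' = x_i − (cap_i+1)): x_1 ≥ 8 gives C(4,3) = 4; x_2 ≥ 3 gives C(9,3) = 84; x_3 ≥ 6 gives C(6,3) = 20; x_4 ≥ 8 gives C(4,3) = 4. Together 112.
Add back pairs where two caps are both exceeded: 0 + 0 + 0 + 1 + 0 + 0 = 1.
By inclusion–exclusion the count is 220 − 112 + 1 = 109.

109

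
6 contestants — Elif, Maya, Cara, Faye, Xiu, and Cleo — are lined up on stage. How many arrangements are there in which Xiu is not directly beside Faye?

480

There are 6! = 720 arrangements in all. If Xiu and Faye are adjacent, merging them into one block gives 2·(5)! = 240 arrangements.
So 720 − 240 = 480 arrangements keep them apart.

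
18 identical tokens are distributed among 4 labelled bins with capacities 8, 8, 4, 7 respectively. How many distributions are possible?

Without the upper bounds there are C(21,3) = 1330 ways to split 18 among 4 bins.
Subtract solutions that violate a single cap (substitute x_i' = x_i − (cap_i+1)): x_1 ≥ 9 gives C(12,3) = 220; x_2 ≥ 9 gives C(12,3) = 220; x_3 ≥ 5 gives C(16,3) = 560; x_4 ≥ 8 gives C(13,3) = 286. Together 1286.
Add back pairs where two caps are both exceeded: 1 + 35 + 4 + 35 + 4 + 56 = 135.
By inclusion–exclusion the count is 1330 − 1286 + 135 = 179.

179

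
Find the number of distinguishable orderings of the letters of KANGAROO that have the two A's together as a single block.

Treat the 2 copies of A as a single block. The multiset to arrange is then {AA, G, K, N, O, O, R}, 7 items in all.
That gives (7)!/(2!) = 2520 arrangements.

2520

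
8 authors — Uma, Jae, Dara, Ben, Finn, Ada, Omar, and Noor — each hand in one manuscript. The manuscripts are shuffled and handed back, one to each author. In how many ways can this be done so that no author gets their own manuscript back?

Count assignments avoiding every fixed point. For any j of the 8 authors fixed to their own manuscript, the other 8−j can be arranged in (8−j)! ways.
By inclusion–exclusion this is Σ_{j=0}^{8} (−1)^j C(8,j)·(8−j)!.
Computing: 40320 − 40320 + 20160 − 6720 + 1680 − 336 + 56 − 8 + 1 = 14833.

14833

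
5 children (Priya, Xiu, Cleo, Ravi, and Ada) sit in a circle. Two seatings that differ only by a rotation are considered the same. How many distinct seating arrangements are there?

24

Seat Priya anywhere (absorbing the rotational symmetry), then permute the other 4: (4)! = 24.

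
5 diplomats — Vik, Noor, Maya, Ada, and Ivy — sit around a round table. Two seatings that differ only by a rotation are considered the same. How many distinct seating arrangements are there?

Fix one person's seat to break rotational symmetry; the remaining 4 people can be arranged in (4)! = 24 ways.

24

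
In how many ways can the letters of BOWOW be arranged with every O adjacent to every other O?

Treat the 2 copies of O as a single block. The multiset to arrange is then {OO, B, W, W}, 4 items in all.
That gives (4)!/(2!) = 12 arrangements.

12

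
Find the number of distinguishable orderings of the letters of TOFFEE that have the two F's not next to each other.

120

There are 6!/(2!·2!) = 180 arrangements of TOFFEE in total.
If the two F's are adjacent, glue them into one block, leaving 5 items to arrange: (5)!/(2!) = 60 ways.
Hence 180 − 60 = 120.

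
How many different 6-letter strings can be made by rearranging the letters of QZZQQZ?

20

QZZQQZ has 6 letters with Q appearing 3 times and Z appearing 3 times.
Dividing 6! = 720 by 3!·3! = 36 for the repeated letters gives 20.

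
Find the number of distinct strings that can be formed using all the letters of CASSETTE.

5040

Letter multiplicities in CASSETTE: A×1, C×1, E×2, S×2, T×2.
The number of distinct arrangements is 8!/(2!·2!·2!) = 40320/8 = 5040.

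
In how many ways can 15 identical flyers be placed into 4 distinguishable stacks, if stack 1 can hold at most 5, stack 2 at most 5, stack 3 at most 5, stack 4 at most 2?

10

Ignoring the caps, the number of non-negative solutions to x_1+…+x_4 = 15 is C(18,3) = 816.
Subtract solutions that violate a single cap (substitute x_i' = x_i − (cap_i+1)): x_1 ≥ 6 gives C(12,3) = 220; x_2 ≥ 6 gives C(12,3) = 220; x_3 ≥ 6 gives C(12,3) = 220; x_4 ≥ 3 gives C(15,3) = 455. Together 1115.
Add back pairs where two caps are both exceeded: 20 + 20 + 84 + 20 + 84 + 84 = 312.
Subtract triples: 0 + 1 + 1 + 1 = 3.
By inclusion–exclusion the count is 816 − 1115 + 312 − 3 = 10.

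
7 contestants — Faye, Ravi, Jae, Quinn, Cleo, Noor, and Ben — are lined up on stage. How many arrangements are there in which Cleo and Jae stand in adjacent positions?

Glue Cleo and Jae into one block (2 internal orders), leaving 6 units to arrange in a row.
So the count is 2·(6)! = 1440.

1440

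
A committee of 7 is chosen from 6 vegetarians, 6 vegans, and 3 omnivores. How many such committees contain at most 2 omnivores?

Split by how many omnivores are chosen (0 through 2).
Sum: C(3,0)·C(12,7) + C(3,1)·C(12,6) + C(3,2)·C(12,5) = 792 + 2772 + 2376 = 5940.

5940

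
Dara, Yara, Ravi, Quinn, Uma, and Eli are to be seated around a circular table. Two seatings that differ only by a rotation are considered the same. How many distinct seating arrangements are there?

Fix one person's seat to break rotational symmetry; the remaining 5 people can be arranged in (5)! = 120 ways.

120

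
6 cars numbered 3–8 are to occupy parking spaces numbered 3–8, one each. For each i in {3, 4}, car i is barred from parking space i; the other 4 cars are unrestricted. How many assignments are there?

Let Aᵢ (for i ∈ {3, 4}) be the placements that put car i in its forbidden parking space. Any j of these fix j positions, leaving (6−j)! ways to fill the rest, and there are C(2,j) ways to pick which j.
By inclusion–exclusion, the number of valid placements is Σ_{j=0}^{2} (−1)^j C(2,j)·(6−j)!.
Computing: 720 − 240 + 24 = 504.

504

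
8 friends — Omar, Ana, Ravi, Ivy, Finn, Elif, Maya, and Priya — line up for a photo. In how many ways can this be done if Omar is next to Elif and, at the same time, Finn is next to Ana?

Treat {Omar,Elif} as one block (2 orders) and {Finn,Ana} as another (2 orders).
That leaves 6 units to arrange: 2 × 2 × 6! = 4 × 720 = 2880.

2880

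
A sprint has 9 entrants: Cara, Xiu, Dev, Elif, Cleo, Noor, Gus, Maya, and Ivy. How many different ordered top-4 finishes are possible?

This is an ordered selection of 4 from 9: P(9,4).
That gives 9 × 8 × 7 × 6 = 3024.

3024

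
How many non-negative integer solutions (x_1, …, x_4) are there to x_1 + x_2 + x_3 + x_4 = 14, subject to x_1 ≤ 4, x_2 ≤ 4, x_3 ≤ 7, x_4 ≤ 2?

By stars and bars, unrestricted non-negative solutions to x_1+…+x_4 = 14 number C(14+3,3) = 680.
Subtract solutions that violate a single cap (substitute x_i' = x_i − (cap_i+1)): x_1 ≥ 5 gives C(12,3) = 220; x_2 ≥ 5 gives C(12,3) = 220; x_3 ≥ 8 gives C(9,3) = 84; x_4 ≥ 3 gives C(14,3) = 364. Together 888.
Add back pairs where two caps are both exceeded: 35 + 4 + 84 + 4 + 84 + 20 = 231.
Subtract triples: 0 + 4 + 0 + 0 = 4.
By inclusion–exclusion the count is 680 − 888 + 231 − 4 = 19.

19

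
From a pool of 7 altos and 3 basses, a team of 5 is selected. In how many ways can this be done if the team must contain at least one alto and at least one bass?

231

With no constraint there are C(10,5) = 252 possible selections.
Selections missing a whole group: no altos → C(3,5) = 0; no basses → C(7,5) = 21.
Both groups omitted at once is impossible, so 252 − 21 = 231.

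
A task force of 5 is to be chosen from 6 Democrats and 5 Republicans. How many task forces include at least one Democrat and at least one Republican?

Unrestricted: C(11,5) = 462 ways to pick any 5 of the 11.
Subtract selections that omit an entire group: no Democrats → C(5,5) = 1; no Republicans → C(6,5) = 6.
Both groups omitted at once is impossible, so 462 − 7 = 455.

455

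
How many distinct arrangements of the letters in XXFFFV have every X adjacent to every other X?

Treat the 2 copies of X as a single block. The multiset to arrange is then {XX, F, F, F, V}, 5 items in all.
That gives (5)!/(3!) = 20 arrangements.

20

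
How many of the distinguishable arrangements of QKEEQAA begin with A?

With the first slot taken by A, it remains to arrange the other 6 letters (QKEEQA).
Those 6 letters have E appearing twice and Q appearing twice, giving (6)!/(2!·2!) = 180.

180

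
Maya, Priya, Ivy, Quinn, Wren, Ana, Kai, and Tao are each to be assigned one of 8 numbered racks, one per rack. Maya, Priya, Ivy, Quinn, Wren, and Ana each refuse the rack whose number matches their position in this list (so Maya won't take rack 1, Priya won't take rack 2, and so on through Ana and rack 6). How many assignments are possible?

18806

Let Aᵢ (for 1 ≤ i ≤ 6) be the placements that put person i in their forbidden rack. Any j of these fix j positions, leaving (8−j)! ways to fill the rest, and there are C(6,j) ways to pick which j.
By inclusion–exclusion, the number of valid placements is Σ_{j=0}^{6} (−1)^j C(6,j)·(8−j)!.
Computing: 40320 − 30240 + 10800 − 2400 + 360 − 36 + 2 = 18806.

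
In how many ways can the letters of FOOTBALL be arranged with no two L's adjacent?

7560

There are 8!/(2!·2!) = 10080 arrangements of FOOTBALL in total.
Arrangements with the L's together: treat LL as one letter, giving (7)!/(2!) = 2520.
Hence 10080 − 2520 = 7560.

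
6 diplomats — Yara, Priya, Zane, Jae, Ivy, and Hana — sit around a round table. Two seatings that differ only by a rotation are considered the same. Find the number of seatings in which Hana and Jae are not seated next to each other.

Without the restriction there are (5)! = 120 seatings.
Those with Hana next to Jae: fuse the pair into one unit and seat 5 units around a circle — 2·(4)! = 48.
Subtracting, 120 − 48 = 72.

72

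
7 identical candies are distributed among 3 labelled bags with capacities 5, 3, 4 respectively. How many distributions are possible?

17

Ignoring the caps, the number of non-negative solutions to x_1+…+x_3 = 7 is C(9,2) = 36.
Subtract solutions that violate a single cap (substitute x_i' = x_i − (cap_i+1)): x_1 ≥ 6 gives C(3,2) = 3; x_2 ≥ 4 gives C(5,2) = 10; x_3 ≥ 5 gives C(4,2) = 6. Together 19.
No two caps can be exceeded simultaneously, so the pair terms are all 0.
By inclusion–exclusion the count is 36 − 19 + 0 = 17.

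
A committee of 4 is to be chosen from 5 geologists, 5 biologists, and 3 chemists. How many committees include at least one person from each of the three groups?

375

Unrestricted: C(13,4) = 715 ways to pick any 4 of the 13.
Selections missing a whole group: no geologists → C(8,4) = 70; no biologists → C(8,4) = 70; no chemists → C(10,4) = 210.
Add back selections omitting two groups (i.e. drawn from a single group): C(5,4) + C(5,4) + C(3,4) = 10.
By inclusion–exclusion: 715 − 350 + 10 = 375.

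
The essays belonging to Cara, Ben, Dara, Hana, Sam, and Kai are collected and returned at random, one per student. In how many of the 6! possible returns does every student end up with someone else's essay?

This is the derangement count D_6: permutations of 6 items with no fixed point.
By inclusion–exclusion this is Σ_{j=0}^{6} (−1)^j C(6,j)·(6−j)!.
Computing: 720 − 720 + 360 − 120 + 30 − 6 + 1 = 265.

265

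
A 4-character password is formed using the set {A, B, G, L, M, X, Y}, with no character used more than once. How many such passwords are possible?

With no repetition, fill the 4 characters in order: 7 choices, then 6, down to 4.
7 × 6 × 5 × 4 = 840.

840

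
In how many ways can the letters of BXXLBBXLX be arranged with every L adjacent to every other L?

Treat the 2 copies of L as a single block. The multiset to arrange is then {LL, B, B, B, X, X, X, X}, 8 items in all.
That gives (8)!/(4!·3!) = 280 arrangements.

280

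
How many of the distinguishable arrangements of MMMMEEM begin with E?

6

Fix E in the first position and arrange the remaining 6 letters.
Those 6 letters have M appearing 5 times, giving (6)!/(5!) = 6.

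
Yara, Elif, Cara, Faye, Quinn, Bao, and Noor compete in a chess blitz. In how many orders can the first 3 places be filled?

There are 7 choices for 1st place, 6 for 2nd, and 5 for 3rd.
That gives 7 × 6 × 5 = 210.

210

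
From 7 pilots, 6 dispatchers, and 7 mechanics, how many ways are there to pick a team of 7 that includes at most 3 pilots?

Split by how many pilots are chosen (0 through 3).
Sum: C(7,0)·C(13,7) + C(7,1)·C(13,6) + C(7,2)·C(13,5) + C(7,3)·C(13,4) = 1716 + 12012 + 27027 + 25025 = 65780.

65780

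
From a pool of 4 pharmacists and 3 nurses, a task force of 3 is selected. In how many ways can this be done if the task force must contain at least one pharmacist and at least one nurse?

With no constraint there are C(7,3) = 35 possible selections.
Selections missing a whole group: no pharmacists → C(3,3) = 1; no nurses → C(4,3) = 4.
Both groups omitted at once is impossible, so 35 − 5 = 30.

30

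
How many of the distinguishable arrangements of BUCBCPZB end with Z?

420

With the last slot taken by Z, it remains to arrange the other 7 letters (BUCBCPB).
Those 7 letters have B appearing 3 times and C appearing twice, giving (7)!/(3!·2!) = 420.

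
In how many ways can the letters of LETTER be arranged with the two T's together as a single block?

Treat the 2 copies of T as a single block. The multiset to arrange is then {TT, E, E, L, R}, 5 items in all.
That gives (5)!/(2!) = 60 arrangements.

60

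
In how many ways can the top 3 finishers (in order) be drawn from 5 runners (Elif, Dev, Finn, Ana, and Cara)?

60

This is an ordered selection of 3 from 5: P(5,3).
That gives 5 × 4 × 3 = 60.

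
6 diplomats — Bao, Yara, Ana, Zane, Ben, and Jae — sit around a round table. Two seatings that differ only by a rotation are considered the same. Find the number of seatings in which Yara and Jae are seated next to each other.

Treat {Yara, Jae} as one unit (2 internal orders) and seat the resulting 5 units around the table: (4)! circular arrangements.
So 2 × (4)! = 2 × 24 = 48.

48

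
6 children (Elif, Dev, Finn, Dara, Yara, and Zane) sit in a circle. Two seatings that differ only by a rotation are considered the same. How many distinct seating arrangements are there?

120

Seat Elif anywhere (absorbing the rotational symmetry), then permute the other 5: (5)! = 120.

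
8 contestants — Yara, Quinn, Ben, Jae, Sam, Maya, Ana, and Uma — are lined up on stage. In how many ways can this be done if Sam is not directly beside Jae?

There are 8! = 40320 arrangements in all. If Sam and Jae are adjacent, merging them into one block gives 2·(7)! = 10080 arrangements.
Complementary counting: 40320 − 10080 = 30240.

30240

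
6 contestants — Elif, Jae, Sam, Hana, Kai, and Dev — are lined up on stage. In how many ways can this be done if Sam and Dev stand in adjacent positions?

240

Treat {Sam, Dev} as a single unit. There are 5 units to order, and the pair itself can be ordered 2 ways.
So the count is 2·(5)! = 240.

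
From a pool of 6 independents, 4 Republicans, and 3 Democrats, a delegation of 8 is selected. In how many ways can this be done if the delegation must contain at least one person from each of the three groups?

1233

Total 8-person selections from all 13: C(13,8) = 1287.
Selections missing a whole group: no independents → C(7,8) = 0; no Republicans → C(9,8) = 9; no Democrats → C(10,8) = 45.
Add back selections omitting two groups (i.e. drawn from a single group): C(6,8) + C(4,8) + C(3,8) = 0.
By inclusion–exclusion: 1287 − 54 + 0 = 1233.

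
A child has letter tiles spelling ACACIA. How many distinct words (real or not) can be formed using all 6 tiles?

ACACIA has 6 letters with A appearing 3 times and C appearing twice.
The number of distinct arrangements is 6!/(3!·2!) = 720/12 = 60.

60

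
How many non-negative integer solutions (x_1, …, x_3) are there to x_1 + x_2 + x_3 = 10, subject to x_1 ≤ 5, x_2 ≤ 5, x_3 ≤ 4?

15

Without the upper bounds there are C(12,2) = 66 ways to split 10 among 3 variables.
Subtract solutions that violate a single cap (substitute x_i' = x_i − (cap_i+1)): x_1 ≥ 6 gives C(6,2) = 15; x_2 ≥ 6 gives C(6,2) = 15; x_3 ≥ 5 gives C(7,2) = 21. Together 51.
No two caps can be exceeded simultaneously, so the pair terms are all 0.
By inclusion–exclusion the count is 66 − 51 + 0 = 15.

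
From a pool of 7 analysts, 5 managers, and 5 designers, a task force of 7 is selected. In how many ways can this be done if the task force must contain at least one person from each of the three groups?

17745

With no constraint there are C(17,7) = 19448 possible selections.
Subtract selections that omit an entire group: no analysts → C(10,7) = 120; no managers → C(12,7) = 792; no designers → C(12,7) = 792.
Add back selections omitting two groups (i.e. drawn from a single group): C(7,7) + C(5,7) + C(5,7) = 1.
By inclusion–exclusion: 19448 − 1704 + 1 = 17745.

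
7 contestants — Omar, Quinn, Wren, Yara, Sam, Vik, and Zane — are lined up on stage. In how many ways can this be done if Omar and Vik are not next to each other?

Of the 7! = 5040 arrangements, those with Omar and Vik adjacent number 2 × 6! = 1440 (treat the pair as a block with 2 internal orders).
So 5040 − 1440 = 3600 arrangements keep them apart.

3600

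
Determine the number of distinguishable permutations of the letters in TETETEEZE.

504

TETETEEZE has 9 letters with E appearing 5 times and T appearing 3 times.
So there are 9! / (5!·3!) = 504 distinguishable arrangements.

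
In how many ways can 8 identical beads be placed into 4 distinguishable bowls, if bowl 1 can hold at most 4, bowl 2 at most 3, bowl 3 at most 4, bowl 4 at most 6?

Ignoring the caps, the number of non-negative solutions to x_1+…+x_4 = 8 is C(11,3) = 165.
Subtract solutions that violate a single cap (substitute x_i' = x_i − (cap_i+1)): x_1 ≥ 5 gives C(6,3) = 20; x_2 ≥ 4 gives C(7,3) = 35; x_3 ≥ 5 gives C(6,3) = 20; x_4 ≥ 7 gives C(4,3) = 4. Together 79.
No two caps can be exceeded simultaneously, so the pair terms are all 0.
By inclusion–exclusion the count is 165 − 79 + 0 = 86.

86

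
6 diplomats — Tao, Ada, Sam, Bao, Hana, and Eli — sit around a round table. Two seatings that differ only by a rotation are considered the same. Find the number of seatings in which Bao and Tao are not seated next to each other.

72

All circular seatings of 6 people number (5)! = 120.
Seatings with Bao beside Tao: treat them as a block with 2 internal orders, giving 2 × (4)! = 48.
Subtracting, 120 − 48 = 72.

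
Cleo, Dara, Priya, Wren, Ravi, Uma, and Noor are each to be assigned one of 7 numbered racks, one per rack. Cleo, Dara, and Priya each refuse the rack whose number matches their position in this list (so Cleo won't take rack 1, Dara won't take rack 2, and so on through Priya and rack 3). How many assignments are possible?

Let Aᵢ (for i ∈ {1, 2, 3}) be the placements that put person i in their forbidden rack. Any j of these fix j positions, leaving (7−j)! ways to fill the rest, and there are C(3,j) ways to pick which j.
By inclusion–exclusion, the number of valid placements is Σ_{j=0}^{3} (−1)^j C(3,j)·(7−j)!.
Computing: 5040 − 2160 + 360 − 24 = 3216.

3216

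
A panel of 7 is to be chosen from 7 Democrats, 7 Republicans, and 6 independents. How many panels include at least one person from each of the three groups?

With no constraint there are C(20,7) = 77520 possible selections.
Subtract selections that omit an entire group: no Democrats → C(13,7) = 1716; no Republicans → C(13,7) = 1716; no independents → C(14,7) = 3432.
Add back selections omitting two groups (i.e. drawn from a single group): C(7,7) + C(7,7) + C(6,7) = 2.
By inclusion–exclusion: 77520 − 6864 + 2 = 70658.

70658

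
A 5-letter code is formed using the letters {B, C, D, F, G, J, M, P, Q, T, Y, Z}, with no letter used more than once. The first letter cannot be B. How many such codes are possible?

87120

The first letter has 12−1 = 11 choices (anything except B).
The remaining 4 letters are filled from the other 11 symbols without repetition: 11 × 10 × 9 × 8 = 7920.
Total: 11 × 7920 = 87120.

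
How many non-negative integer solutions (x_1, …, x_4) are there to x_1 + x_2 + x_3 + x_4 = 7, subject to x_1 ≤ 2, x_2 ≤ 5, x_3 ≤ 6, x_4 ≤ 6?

79

Ignoring the caps, the number of non-negative solutions to x_1+…+x_4 = 7 is C(10,3) = 120.
Subtract solutions that violate a single cap (substitute x_i' = x_i − (cap_i+1)): x_1 ≥ 3 gives C(7,3) = 35; x_2 ≥ 6 gives C(4,3) = 4; x_3 ≥ 7 gives C(3,3) = 1; x_4 ≥ 7 gives C(3,3) = 1. Together 41.
No two caps can be exceeded simultaneously, so the pair terms are all 0.
By inclusion–exclusion the count is 120 − 41 + 0 = 79.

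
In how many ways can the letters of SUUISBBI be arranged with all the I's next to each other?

630

Treat the 2 copies of I as a single block. The multiset to arrange is then {II, B, B, S, S, U, U}, 7 items in all.
That gives (7)!/(2!·2!·2!) = 630 arrangements.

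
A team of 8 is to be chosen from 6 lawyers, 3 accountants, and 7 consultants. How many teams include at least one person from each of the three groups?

11529

Total 8-person selections from all 16: C(16,8) = 12870.
Subtract selections that omit an entire group: no lawyers → C(10,8) = 45; no accountants → C(13,8) = 1287; no consultants → C(9,8) = 9.
Add back selections omitting two groups (i.e. drawn from a single group): C(6,8) + C(3,8) + C(7,8) = 0.
By inclusion–exclusion: 12870 − 1341 + 0 = 11529.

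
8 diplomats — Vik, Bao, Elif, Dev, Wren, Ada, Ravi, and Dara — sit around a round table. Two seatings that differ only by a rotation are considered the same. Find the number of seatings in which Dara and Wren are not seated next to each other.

All circular seatings of 8 people number (7)! = 5040.
Seatings with Dara beside Wren: treat them as a block with 2 internal orders, giving 2 × (6)! = 1440.
Subtracting, 5040 − 1440 = 3600.

3600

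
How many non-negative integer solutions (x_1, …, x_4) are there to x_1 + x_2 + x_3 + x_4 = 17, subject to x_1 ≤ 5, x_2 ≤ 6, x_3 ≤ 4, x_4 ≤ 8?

Ignoring the caps, the number of non-negative solutions to x_1+…+x_4 = 17 is C(20,3) = 1140.
Subtract solutions that violate a single cap (substitute x_i' = x_i − (cap_i+1)): x_1 ≥ 6 gives C(14,3) = 364; x_2 ≥ 7 gives C(13,3) = 286; x_3 ≥ 5 gives C(15,3) = 455; x_4 ≥ 9 gives C(11,3) = 165. Together 1270.
Add back pairs where two caps are both exceeded: 35 + 84 + 10 + 56 + 4 + 20 = 209.
By inclusion–exclusion the count is 1140 − 1270 + 209 = 79.

79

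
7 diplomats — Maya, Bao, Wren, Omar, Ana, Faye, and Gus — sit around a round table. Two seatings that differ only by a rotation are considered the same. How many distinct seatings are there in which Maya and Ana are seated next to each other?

240

Glue Maya and Ana into a block (2 internal orders). Seating 6 units around a circle gives (5)! arrangements.
So 2 × (5)! = 2 × 120 = 240.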